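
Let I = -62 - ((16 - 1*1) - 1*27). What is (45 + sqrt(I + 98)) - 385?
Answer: -340 + 4*sqrt(3) ≈ -333.07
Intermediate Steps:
I = -50 (I = -62 - ((16 - 1) - 27) = -62 - (15 - 27) = -62 - 1*(-12) = -62 + 12 = -50)
(45 + sqrt(I + 98)) - 385 = (45 + sqrt(-50 + 98)) - 385 = (45 + sqrt(48)) - 385 = (45 + 4*sqrt(3)) - 385 = -340 + 4*sqrt(3)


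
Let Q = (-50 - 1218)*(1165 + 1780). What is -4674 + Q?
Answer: -3738934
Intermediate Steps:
Q = -3734260 (Q = -1268*2945 = -3734260)
-4674 + Q = -4674 - 3734260 = -3738934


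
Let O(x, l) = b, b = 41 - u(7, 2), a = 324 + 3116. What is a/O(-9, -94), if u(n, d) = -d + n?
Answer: 860/9 ≈ 95.556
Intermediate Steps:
u(n, d) = n - d
a = 3440
b = 36 (b = 41 - (7 - 1*2) = 41 - (7 - 2) = 41 - 1*5 = 41 - 5 = 36)
O(x, l) = 36
a/O(-9, -94) = 3440/36 = 3440*(1/36) = 860/9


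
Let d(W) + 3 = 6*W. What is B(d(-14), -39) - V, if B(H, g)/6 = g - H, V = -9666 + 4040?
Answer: 5914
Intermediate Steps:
d(W) = -3 + 6*W
V = -5626
B(H, g) = -6*H + 6*g (B(H, g) = 6*(g - H) = -6*H + 6*g)
B(d(-14), -39) - V = (-6*(-3 + 6*(-14)) + 6*(-39)) - 1*(-5626) = (-6*(-3 - 84) - 234) + 5626 = (-6*(-87) - 234) + 5626 = (522 - 234) + 5626 = 288 + 5626 = 5914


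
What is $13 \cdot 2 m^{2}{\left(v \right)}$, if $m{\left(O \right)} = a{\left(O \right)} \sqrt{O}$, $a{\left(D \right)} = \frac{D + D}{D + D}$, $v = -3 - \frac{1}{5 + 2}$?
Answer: $- \frac{572}{7} \approx -81.714$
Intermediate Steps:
$v = - \frac{22}{7}$ ($v = -3 - \frac{1}{7} = - \frac{22}{7} \approx -3.1429$)
$a{\left(D \right)} = 1$ ($a{\left(D \right)} = \frac{2 D}{2 D} = 2 D \frac{1}{2 D} = 1$)
$m{\left(O \right)} = \sqrt{O}$ ($m{\left(O \right)} = 1 \sqrt{O} = \sqrt{O}$)
$13 \cdot 2 m^{2}{\left(v \right)} = 13 \cdot 2 \left(\sqrt{- \frac{22}{7}}\right)^{2} = 26 \left(\frac{i \sqrt{154}}{7}\right)^{2} = 26 \left(- \frac{22}{7}\right) = - \frac{572}{7}$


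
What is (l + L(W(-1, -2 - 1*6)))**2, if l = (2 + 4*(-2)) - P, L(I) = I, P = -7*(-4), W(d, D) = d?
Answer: 1225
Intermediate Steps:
P = 28
l = -34 (l = (2 + 4*(-2)) - 1*28 = (2 - 8) - 28 = -6 - 28 = -34)
(l + L(W(-1, -2 - 1*6)))**2 = (-34 - 1)**2 = (-35)**2 = 1225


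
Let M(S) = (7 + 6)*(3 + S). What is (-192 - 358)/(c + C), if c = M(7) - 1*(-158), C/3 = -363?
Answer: 550/801 ≈ 0.68664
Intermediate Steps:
C = -1089 (C = 3*(-363) = -1089)
M(S) = 39 + 13*S (M(S) = 13*(3 + S) = 39 + 13*S)
c = 288 (c = (39 + 13*7) - 1*(-158) = (39 + 91) + 158 = 130 + 158 = 288)
(-192 - 358)/(c + C) = (-192 - 358)/(288 - 1089) = -550/(-801) = -550*(-1/801) = 550/801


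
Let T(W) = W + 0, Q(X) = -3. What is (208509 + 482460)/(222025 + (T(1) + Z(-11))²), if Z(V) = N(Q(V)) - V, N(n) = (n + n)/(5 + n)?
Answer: 690969/222106 ≈ 3.1110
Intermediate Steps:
N(n) = 2*n/(5 + n) (N(n) = (2*n)/(5 + n) = 2*n/(5 + n))
T(W) = W
Z(V) = -3 - V (Z(V) = 2*(-3)/(5 - 3) - V = 2*(-3)/2 - V = 2*(-3)*(½) - V = -3 - V)
(208509 + 482460)/(222025 + (T(1) + Z(-11))²) = (208509 + 482460)/(222025 + (1 + (-3 - 1*(-11)))²) = 690969/(222025 + (1 + (-3 + 11))²) = 690969/(222025 + (1 + 8)²) = 690969/(222025 + 9²) = 690969/(222025 + 81) = 690969/222106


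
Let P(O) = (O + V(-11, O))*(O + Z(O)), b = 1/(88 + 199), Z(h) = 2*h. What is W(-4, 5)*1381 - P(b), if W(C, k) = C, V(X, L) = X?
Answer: -454996888/82369 ≈ -5523.9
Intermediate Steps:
b = 1/287 ≈ 0.0034843
P(O) = 3*O*(-11 + O) (P(O) = (O - 11)*(O + 2*O) = (-11 + O)*(3*O) = 3*O*(-11 + O))
W(-4, 5)*1381 - P(b) = -4*1381 - 3*(-11 + 1/287)/287 = -5524 - 3*(-3156)/(287*287) = -5524 - 1*(-9468/82369) = -5524 + 9468/82369 = -454996888/82369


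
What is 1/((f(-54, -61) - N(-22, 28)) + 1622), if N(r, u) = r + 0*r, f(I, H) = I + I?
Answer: 1/1536 ≈ 0.00065104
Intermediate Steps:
f(I, H) = 2*I
N(r, u) = r (N(r, u) = r + 0 = r)
1/((f(-54, -61) - N(-22, 28)) + 1622) = 1/((2*(-54) - 1*(-22)) + 1622) = 1/((-108 + 22) + 1622) = 1/(-86 + 1622) = 1/1536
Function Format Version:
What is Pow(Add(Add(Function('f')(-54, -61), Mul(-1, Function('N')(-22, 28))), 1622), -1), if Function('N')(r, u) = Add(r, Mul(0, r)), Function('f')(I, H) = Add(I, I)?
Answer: Rational(1, 1536) ≈ 0.00065104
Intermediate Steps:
Function('f')(I, H) = Mul(2, I)
Function('N')(r, u) = r (Function('N')(r, u) = Add(r, 0) = r)
Pow(Add(Add(Function('f')(-54, -61), Mul(-1, Function('N')(-22, 28))), 1622), -1) = Pow(Add(Add(Mul(2, -54), Mul(-1, -22)), 1622), -1) = Pow(Add(Add(-108, 22), 1622), -1) = Pow(Add(-86, 1622), -1) = Pow(1536, -1) = Rational(1, 1536)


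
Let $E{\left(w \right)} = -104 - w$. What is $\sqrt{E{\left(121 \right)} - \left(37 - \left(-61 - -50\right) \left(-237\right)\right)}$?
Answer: $\sqrt{2345} \approx 48.425$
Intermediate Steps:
$\sqrt{E{\left(121 \right)} - \left(37 - \left(-61 - -50\right) \left(-237\right)\right)} = \sqrt{\left(-104 - 121\right) - \left(37 - \left(-61 - -50\right) \left(-237\right)\right)} = \sqrt{\left(-104 - 121\right) - \left(37 - \left(-61 + 50\right) \left(-237\right)\right)} = \sqrt{-225 - -2570} = \sqrt{-225 + \left(2607 - 37\right)} = \sqrt{-225 + 2570} = \sqrt{2345}$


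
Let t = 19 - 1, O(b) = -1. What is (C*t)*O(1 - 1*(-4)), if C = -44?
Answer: 792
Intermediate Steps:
t = 18
(C*t)*O(1 - 1*(-4)) = -44*18*(-1) = -792*(-1) = 792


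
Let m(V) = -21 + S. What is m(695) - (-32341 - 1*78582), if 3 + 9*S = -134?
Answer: 997981/9 ≈ 1.1089e+5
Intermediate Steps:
S = -137/9 (S = -⅓ + (⅑)*(-134) = -⅓ - 134/9 = -137/9 ≈ -15.222)
m(V) = -326/9 (m(V) = -21 - 137/9 = -326/9)
m(695) - (-32341 - 1*78582) = -326/9 - (-32341 - 1*78582) = -326/9 - (-32341 - 78582) = -326/9 - 1*(-110923) = -326/9 + 110923 = 997981/9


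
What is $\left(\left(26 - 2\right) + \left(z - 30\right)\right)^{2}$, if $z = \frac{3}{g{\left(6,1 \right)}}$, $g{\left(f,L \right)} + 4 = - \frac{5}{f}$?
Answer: $\frac{36864}{841} \approx 43.834$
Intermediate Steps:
$g{\left(f,L \right)} = -4 - \frac{5}{f}$
$z = - \frac{18}{29}$ ($z = \frac{3}{-4 - \frac{5}{6}} = \frac{3}{- \frac{29}{6}} = 3 \left(- \frac{6}{29}\right) = - \frac{18}{29} \approx -0.62069$)
$\left(\left(26 - 2\right) + \left(z - 30\right)\right)^{2} = \left(\left(26 - 2\right) - \frac{888}{29}\right)^{2} = \left(24 - \frac{888}{29}\right)^{2} = \left(- \frac{192}{29}\right)^{2} = \frac{36864}{841}$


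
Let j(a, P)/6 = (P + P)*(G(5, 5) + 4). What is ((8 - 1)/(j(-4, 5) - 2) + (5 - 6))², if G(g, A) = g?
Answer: 281961/289444 ≈ 0.97415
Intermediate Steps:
j(a, P) = 108*P (j(a, P) = 6*((P + P)*(5 + 4)) = 6*((2*P)*9) = 6*(18*P) = 108*P)
((8 - 1)/(j(-4, 5) - 2) + (5 - 6))² = ((8 - 1)/(108*5 - 2) + (5 - 6))² = (7/(540 - 2) - 1)² = (7/538 - 1)² = (-531/538)² = 281961/289444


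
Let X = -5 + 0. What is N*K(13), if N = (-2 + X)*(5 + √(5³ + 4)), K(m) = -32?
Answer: 1120 + 224*√129 ≈ 3664.2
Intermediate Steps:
X = -5
N = -35 - 7*√129 (N = (-2 - 5)*(5 + √(5³ + 4)) = -7*(5 + √(125 + 4)) = -7*(5 + √129) = -35 - 7*√129 ≈ -114.50)
N*K(13) = (-35 - 7*√129)*(-32) = 1120 + 224*√129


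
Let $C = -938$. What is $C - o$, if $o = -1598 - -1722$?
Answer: $-1062$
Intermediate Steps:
$o = 124$ ($o = -1598 + 1722 = 124$)
$C - o = -938 - 124 = -1062$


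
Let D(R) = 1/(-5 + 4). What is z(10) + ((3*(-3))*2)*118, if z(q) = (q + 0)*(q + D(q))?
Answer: -2034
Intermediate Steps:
D(R) = -1 (D(R) = 1/(-1) = -1)
z(q) = q*(-1 + q) (z(q) = (q + 0)*(q - 1) = q*(-1 + q))
z(10) + ((3*(-3))*2)*118 = 10*(-1 + 10) + ((3*(-3))*2)*118 = 10*9 - 9*2*118 = 90 - 18*118 = 90 - 2124 = -2034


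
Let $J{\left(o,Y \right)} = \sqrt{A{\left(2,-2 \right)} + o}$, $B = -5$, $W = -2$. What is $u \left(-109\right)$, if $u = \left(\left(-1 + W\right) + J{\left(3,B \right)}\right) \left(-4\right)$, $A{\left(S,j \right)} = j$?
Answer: $-872$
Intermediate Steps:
$J{\left(o,Y \right)} = \sqrt{-2 + o}$
$u = 8$ ($u = \left(\left(-1 - 2\right) + \sqrt{-2 + 3}\right) \left(-4\right) = \left(-3 + \sqrt{1}\right) \left(-4\right) = \left(-3 + 1\right) \left(-4\right) = \left(-2\right) \left(-4\right) = 8$)
$u \left(-109\right) = 8 \left(-109\right) = -872$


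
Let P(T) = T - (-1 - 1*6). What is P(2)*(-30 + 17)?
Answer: -117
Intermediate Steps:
P(T) = 7 + T (P(T) = T - (-1 - 6) = T - 1*(-7) = T + 7 = 7 + T)
P(2)*(-30 + 17) = (7 + 2)*(-30 + 17) = 9*(-13) = -117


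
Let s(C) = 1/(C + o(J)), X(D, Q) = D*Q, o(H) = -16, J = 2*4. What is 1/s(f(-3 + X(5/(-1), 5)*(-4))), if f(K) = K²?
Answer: 9393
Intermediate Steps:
J = 8
s(C) = 1/(-16 + C) (s(C) = 1/(C - 16) = 1/(-16 + C))
1/s(f(-3 + X(5/(-1), 5)*(-4))) = 1/(1/(-16 + (-3 + ((5/(-1))*5)*(-4))²)) = 1/(1/(-16 + (-3 + ((5*(-1))*5)*(-4))²)) = 1/(1/(-16 + (-3 - 5*5*(-4))²)) = 1/(1/(-16 + (-3 - 25*(-4))²)) = 1/(1/(-16 + (-3 + 100)²)) = 1/(1/(-16 + 97²)) = 1/(1/(-16 + 9409)) = 1/(1/9393) = 9393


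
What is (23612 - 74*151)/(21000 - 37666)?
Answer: -6219/8333 ≈ -0.74631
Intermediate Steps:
(23612 - 74*151)/(21000 - 37666) = (23612 - 11174)/(-16666) = 12438*(-1/16666) = -6219/8333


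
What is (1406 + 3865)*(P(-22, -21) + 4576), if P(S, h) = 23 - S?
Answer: 24357291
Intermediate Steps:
(1406 + 3865)*(P(-22, -21) + 4576) = (1406 + 3865)*((23 - 1*(-22)) + 4576) = 5271*((23 + 22) + 4576) = 5271*(45 + 4576) = 5271*4621 = 24357291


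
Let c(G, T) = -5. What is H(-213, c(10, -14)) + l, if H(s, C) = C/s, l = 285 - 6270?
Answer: -1274800/213 ≈ -5985.0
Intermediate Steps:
l = -5985
H(-213, c(10, -14)) + l = -5/(-213) - 5985 = -5*(-1/213) - 5985 = 5/213 - 5985 = -1274800/213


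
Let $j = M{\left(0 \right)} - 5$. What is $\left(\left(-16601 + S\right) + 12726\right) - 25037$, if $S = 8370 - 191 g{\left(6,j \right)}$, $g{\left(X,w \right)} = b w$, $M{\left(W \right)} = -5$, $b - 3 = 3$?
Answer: $-9082$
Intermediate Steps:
$b = 6$ ($b = 3 + 3 = 6$)
$j = -10$ ($j = -5 - 5 = -10$)
$g{\left(X,w \right)} = 6 w$
$S = 19830$ ($S = 8370 - 191 \cdot 6 \left(-10\right) = 8370 - -11460 = 8370 + 11460 = 19830$)
$\left(\left(-16601 + S\right) + 12726\right) - 25037 = \left(\left(-16601 + 19830\right) + 12726\right) - 25037 = \left(3229 + 12726\right) - 25037 = 15955 - 25037 = -9082$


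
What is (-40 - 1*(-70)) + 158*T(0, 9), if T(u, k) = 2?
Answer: 346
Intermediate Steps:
(-40 - 1*(-70)) + 158*T(0, 9) = (-40 - 1*(-70)) + 158*2 = (-40 + 70) + 316 = 30 + 316 = 346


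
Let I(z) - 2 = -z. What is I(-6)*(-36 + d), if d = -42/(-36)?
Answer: -836/3 ≈ -278.67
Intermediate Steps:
I(z) = 2 - z
d = 7/6 (d = -42*(-1/36) = 7/6 ≈ 1.1667)
I(-6)*(-36 + d) = (2 - 1*(-6))*(-36 + 7/6) = (2 + 6)*(-209/6) = 8*(-209/6) = -836/3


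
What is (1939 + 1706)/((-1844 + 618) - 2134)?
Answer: -243/224 ≈ -1.0848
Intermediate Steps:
(1939 + 1706)/((-1844 + 618) - 2134) = 3645/(-1226 - 2134) = 3645/(-3360) = 3645*(-1/3360) = -243/224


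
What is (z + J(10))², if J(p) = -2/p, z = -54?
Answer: 73441/25 ≈ 2937.6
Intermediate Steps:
(z + J(10))² = (-54 - 2/10)² = (-54 - 2*⅒)² = (-54 - ⅕)² = (-271/5)² = 73441/25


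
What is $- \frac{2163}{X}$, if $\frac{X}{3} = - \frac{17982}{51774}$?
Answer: $\frac{6221509}{2997} \approx 2075.9$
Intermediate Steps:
$X = - \frac{8991}{8629}$ ($X = 3 \left(- \frac{17982}{51774}\right) = 3 \left(\left(-17982\right) \frac{1}{51774}\right) = 3 \left(- \frac{2997}{8629}\right) = - \frac{8991}{8629} \approx -1.042$)
$- \frac{2163}{X} = - \frac{2163}{- \frac{8991}{8629}} = \left(-2163\right) \left(- \frac{8629}{8991}\right) = \frac{6221509}{2997}$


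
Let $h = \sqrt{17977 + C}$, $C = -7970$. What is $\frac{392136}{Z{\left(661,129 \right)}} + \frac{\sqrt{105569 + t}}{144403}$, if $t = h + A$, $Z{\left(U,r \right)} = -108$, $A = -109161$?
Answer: $- \frac{32678}{9} + \frac{i \sqrt{3592 - \sqrt{10007}}}{144403} \approx -3630.9 + 0.00040922 i$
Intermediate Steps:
$h = \sqrt{10007}$ ($h = \sqrt{17977 - 7970} = \sqrt{10007} \approx 100.04$)
$t = -109161 + \sqrt{10007}$ ($t = \sqrt{10007} - 109161 = -109161 + \sqrt{10007} \approx -1.0906 \cdot 10^{5}$)
$\frac{392136}{Z{\left(661,129 \right)}} + \frac{\sqrt{105569 + t}}{144403} = \frac{392136}{-108} + \frac{\sqrt{105569 - \left(109161 - \sqrt{10007}\right)}}{144403} = 392136 \left(- \frac{1}{108}\right) + \sqrt{-3592 + \sqrt{10007}} \cdot \frac{1}{144403} = - \frac{32678}{9} + \frac{\sqrt{-3592 + \sqrt{10007}}}{144403}$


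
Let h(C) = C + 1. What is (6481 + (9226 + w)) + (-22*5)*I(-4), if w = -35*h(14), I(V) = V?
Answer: 15622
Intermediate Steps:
h(C) = 1 + C
w = -525 (w = -35*(1 + 14) = -35*15 = -525)
(6481 + (9226 + w)) + (-22*5)*I(-4) = (6481 + (9226 - 525)) - 22*5*(-4) = (6481 + 8701) - 110*(-4) = 15182 + 440 = 15622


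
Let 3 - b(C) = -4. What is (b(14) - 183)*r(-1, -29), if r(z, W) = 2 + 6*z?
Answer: 704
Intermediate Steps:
b(C) = 7 (b(C) = 3 - 1*(-4) = 3 + 4 = 7)
(b(14) - 183)*r(-1, -29) = (7 - 183)*(2 + 6*(-1)) = -176*(2 - 6) = -176*(-4) = 704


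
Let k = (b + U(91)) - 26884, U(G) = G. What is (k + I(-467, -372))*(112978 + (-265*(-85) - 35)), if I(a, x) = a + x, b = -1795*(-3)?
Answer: -3013756596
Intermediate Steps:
b = 5385
k = -21408 (k = (5385 + 91) - 26884 = 5476 - 26884 = -21408)
(k + I(-467, -372))*(112978 + (-265*(-85) - 35)) = (-21408 + (-467 - 372))*(112978 + (-265*(-85) - 35)) = (-21408 - 839)*(112978 + (22525 - 35)) = -22247*(112978 + 22490) = -22247*135468 = -3013756596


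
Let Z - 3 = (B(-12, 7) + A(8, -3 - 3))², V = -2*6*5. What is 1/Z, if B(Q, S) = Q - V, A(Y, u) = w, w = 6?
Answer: 1/2919 ≈ 0.00034258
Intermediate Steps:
A(Y, u) = 6
V = -60 (V = -12*5 = -60)
B(Q, S) = 60 + Q (B(Q, S) = Q - 1*(-60) = Q + 60 = 60 + Q)
Z = 2919 (Z = 3 + ((60 - 12) + 6)² = 3 + (48 + 6)² = 3 + 54² = 3 + 2916 = 2919)
1/Z = 1/2919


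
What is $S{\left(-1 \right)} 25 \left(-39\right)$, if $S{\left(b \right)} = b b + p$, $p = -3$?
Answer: $1950$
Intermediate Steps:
$S{\left(b \right)} = -3 + b^{2}$ ($S{\left(b \right)} = b b - 3 = b^{2} - 3 = -3 + b^{2}$)
$S{\left(-1 \right)} 25 \left(-39\right) = \left(-3 + \left(-1\right)^{2}\right) 25 \left(-39\right) = \left(-3 + 1\right) 25 \left(-39\right) = \left(-2\right) 25 \left(-39\right) = \left(-50\right) \left(-39\right) = 1950$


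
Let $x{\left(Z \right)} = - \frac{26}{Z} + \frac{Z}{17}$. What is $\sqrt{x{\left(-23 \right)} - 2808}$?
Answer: $\frac{i \sqrt{429323865}}{391} \approx 52.993 i$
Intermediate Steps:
$x{\left(Z \right)} = - \frac{26}{Z} + \frac{Z}{17}$ ($x{\left(Z \right)} = - \frac{26}{Z} + Z \frac{1}{17} = - \frac{26}{Z} + \frac{Z}{17}$)
$\sqrt{x{\left(-23 \right)} - 2808} = \sqrt{\left(- \frac{26}{-23} + \frac{1}{17} \left(-23\right)\right) - 2808} = \sqrt{\left(\left(-26\right) \left(- \frac{1}{23}\right) - \frac{23}{17}\right) - 2808} = \sqrt{\left(\frac{26}{23} - \frac{23}{17}\right) - 2808} = \sqrt{- \frac{87}{391} - 2808} = \sqrt{- \frac{1098015}{391}} = \frac{i \sqrt{429323865}}{391}$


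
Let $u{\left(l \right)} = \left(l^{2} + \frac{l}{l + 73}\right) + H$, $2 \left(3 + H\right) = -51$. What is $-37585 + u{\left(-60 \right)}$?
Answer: $- \frac{884471}{26} \approx -34018.0$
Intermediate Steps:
$H = - \frac{57}{2}$ ($H = -3 + \frac{1}{2} \left(-51\right) = -3 - \frac{51}{2} = - \frac{57}{2} \approx -28.5$)
$u{\left(l \right)} = - \frac{57}{2} + l^{2} + \frac{l}{73 + l}$ ($u{\left(l \right)} = \left(l^{2} + \frac{l}{l + 73}\right) - \frac{57}{2} = \left(l^{2} + \frac{l}{73 + l}\right) - \frac{57}{2} = - \frac{57}{2} + l^{2} + \frac{l}{73 + l}$)
$-37585 + u{\left(-60 \right)} = -37585 + \frac{-4161 - -3300 + 2 \left(-60\right)^{3} + 146 \left(-60\right)^{2}}{2 \left(73 - 60\right)} = -37585 + \frac{-4161 + 3300 + 2 \left(-216000\right) + 146 \cdot 3600}{2 \cdot 13} = -37585 + \frac{1}{2} \cdot \frac{1}{13} \left(-4161 + 3300 - 432000 + 525600\right) = -37585 + \frac{1}{2} \cdot \frac{1}{13} \cdot 92739 = -37585 + \frac{92739}{26} = - \frac{884471}{26}$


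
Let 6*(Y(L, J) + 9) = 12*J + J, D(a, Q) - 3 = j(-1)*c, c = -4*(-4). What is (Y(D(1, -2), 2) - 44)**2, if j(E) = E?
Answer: 21316/9 ≈ 2368.4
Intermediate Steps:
c = 16
D(a, Q) = -13 (D(a, Q) = 3 - 1*16 = 3 - 16 = -13)
Y(L, J) = -9 + 13*J/6 (Y(L, J) = -9 + (12*J + J)/6 = -9 + (13*J)/6 = -9 + 13*J/6)
(Y(D(1, -2), 2) - 44)**2 = ((-9 + (13/6)*2) - 44)**2 = ((-9 + 13/3) - 44)**2 = (-14/3 - 44)**2 = (-146/3)**2 = 21316/9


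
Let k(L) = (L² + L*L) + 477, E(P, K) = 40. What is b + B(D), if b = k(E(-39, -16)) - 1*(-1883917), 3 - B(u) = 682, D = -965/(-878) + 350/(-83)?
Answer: 1886915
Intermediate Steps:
D = -227205/72874 (D = -965*(-1/878) + 350*(-1/83) = 965/878 - 350/83 = -227205/72874 ≈ -3.1178)
B(u) = -679 (B(u) = 3 - 1*682 = 3 - 682 = -679)
k(L) = 477 + 2*L² (k(L) = (L² + L²) + 477 = 2*L² + 477 = 477 + 2*L²)
b = 1887594 (b = (477 + 2*40²) - 1*(-1883917) = (477 + 2*1600) + 1883917 = (477 + 3200) + 1883917 = 3677 + 1883917 = 1887594)
b + B(D) = 1887594 - 679 = 1886915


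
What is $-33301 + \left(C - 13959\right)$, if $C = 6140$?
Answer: $-41120$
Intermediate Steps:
$-33301 + \left(C - 13959\right) = -33301 + \left(6140 - 13959\right) = -33301 - 7819 = -41120$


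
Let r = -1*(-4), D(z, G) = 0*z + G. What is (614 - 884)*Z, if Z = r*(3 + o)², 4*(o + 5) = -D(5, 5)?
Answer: -22815/2 ≈ -11408.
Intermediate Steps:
D(z, G) = G (D(z, G) = 0 + G = G)
r = 4
o = -25/4 (o = -5 + (-1*5)/4 = -5 + (¼)*(-5) = -5 - 5/4 = -25/4 ≈ -6.2500)
Z = 169/4 (Z = 4*(3 - 25/4)² = 4*(-13/4)² = 4*(169/16) = 169/4 ≈ 42.250)
(614 - 884)*Z = (614 - 884)*(169/4) = -270*169/4 = -22815/2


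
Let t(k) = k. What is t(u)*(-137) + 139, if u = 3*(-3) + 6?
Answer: 550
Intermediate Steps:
u = -3 (u = -9 + 6 = -3)
t(u)*(-137) + 139 = -3*(-137) + 139 = 411 + 139 = 550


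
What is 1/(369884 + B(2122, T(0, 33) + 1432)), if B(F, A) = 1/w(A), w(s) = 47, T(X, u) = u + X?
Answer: 47/17384549 ≈ 2.7035e-6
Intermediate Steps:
T(X, u) = X + u
B(F, A) = 1/47
1/(369884 + B(2122, T(0, 33) + 1432)) = 1/(369884 + 1/47) = 1/(17384549/47) = 47/17384549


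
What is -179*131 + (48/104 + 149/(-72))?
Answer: -21949769/936 ≈ -23451.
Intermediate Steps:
-179*131 + (48/104 + 149/(-72)) = -23449 + (48*(1/104) + 149*(-1/72)) = -23449 + (6/13 - 149/72) = -23449 - 1505/936 = -21949769/936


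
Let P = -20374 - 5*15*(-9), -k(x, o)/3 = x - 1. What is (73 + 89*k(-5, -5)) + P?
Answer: -18024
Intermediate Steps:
k(x, o) = 3 - 3*x (k(x, o) = -3*(x - 1) = -3*(-1 + x) = 3 - 3*x)
P = -19699 (P = -20374 - 75*(-9) = -20374 + 675 = -19699)
(73 + 89*k(-5, -5)) + P = (73 + 89*(3 - 3*(-5))) - 19699 = (73 + 89*(3 + 15)) - 19699 = (73 + 89*18) - 19699 = (73 + 1602) - 19699 = 1675 - 19699 = -18024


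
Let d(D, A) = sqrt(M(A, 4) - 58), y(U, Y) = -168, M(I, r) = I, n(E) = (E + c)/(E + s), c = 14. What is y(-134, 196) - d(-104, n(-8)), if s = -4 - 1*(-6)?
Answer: -168 - I*sqrt(59) ≈ -168.0 - 7.6811*I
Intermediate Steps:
s = 2 (s = -4 + 6 = 2)
n(E) = (14 + E)/(2 + E) (n(E) = (E + 14)/(E + 2) = (14 + E)/(2 + E))
d(D, A) = sqrt(-58 + A) (d(D, A) = sqrt(A - 58) = sqrt(-58 + A))
y(-134, 196) - d(-104, n(-8)) = -168 - sqrt(-58 + (14 - 8)/(2 - 8)) = -168 - sqrt(-58 + 6/(-6)) = -168 - sqrt(-58 - 1/6*6) = -168 - sqrt(-58 - 1) = -168 - sqrt(-59) = -168 - I*sqrt(59)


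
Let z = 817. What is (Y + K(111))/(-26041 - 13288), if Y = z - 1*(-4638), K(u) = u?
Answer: -5566/39329 ≈ -0.14152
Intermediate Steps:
Y = 5455 (Y = 817 - 1*(-4638) = 817 + 4638 = 5455)
(Y + K(111))/(-26041 - 13288) = (5455 + 111)/(-26041 - 13288) = 5566/(-39329) = 5566*(-1/39329) = -5566/39329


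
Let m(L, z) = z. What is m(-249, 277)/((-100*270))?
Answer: -277/27000 ≈ -0.010259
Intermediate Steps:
m(-249, 277)/((-100*270)) = 277/((-100*270)) = 277/(-27000) = 277*(-1/27000) = -277/27000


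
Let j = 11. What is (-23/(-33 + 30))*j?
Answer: 253/3 ≈ 84.333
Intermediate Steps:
(-23/(-33 + 30))*j = (-23/(-33 + 30))*11 = (-23/(-3))*11 = -⅓*(-23)*11 = (23/3)*11 = 253/3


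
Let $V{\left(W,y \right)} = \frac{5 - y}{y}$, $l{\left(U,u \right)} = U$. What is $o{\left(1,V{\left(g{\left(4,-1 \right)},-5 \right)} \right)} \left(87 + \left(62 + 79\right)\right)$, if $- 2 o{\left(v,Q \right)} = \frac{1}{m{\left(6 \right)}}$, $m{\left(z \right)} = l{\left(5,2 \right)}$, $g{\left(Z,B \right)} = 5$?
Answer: $- \frac{114}{5} \approx -22.8$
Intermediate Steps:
$m{\left(z \right)} = 5$
$V{\left(W,y \right)} = \frac{5 - y}{y}$
$o{\left(v,Q \right)} = - \frac{1}{10}$ ($o{\left(v,Q \right)} = - \frac{1}{2 \cdot 5} = \left(- \frac{1}{2}\right) \frac{1}{5} = - \frac{1}{10}$)
$o{\left(1,V{\left(g{\left(4,-1 \right)},-5 \right)} \right)} \left(87 + \left(62 + 79\right)\right) = - \frac{87 + \left(62 + 79\right)}{10} = - \frac{87 + 141}{10} = \left(- \frac{1}{10}\right) 228 = - \frac{114}{5}$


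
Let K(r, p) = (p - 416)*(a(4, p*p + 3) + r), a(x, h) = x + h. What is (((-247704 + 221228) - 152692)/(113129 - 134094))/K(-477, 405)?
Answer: -16288/3428930575 ≈ -4.7502e-6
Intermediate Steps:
a(x, h) = h + x
K(r, p) = (-416 + p)*(7 + r + p²) (K(r, p) = (p - 416)*(((p*p + 3) + 4) + r) = (-416 + p)*(((p² + 3) + 4) + r) = (-416 + p)*(((3 + p²) + 4) + r) = (-416 + p)*((7 + p²) + r) = (-416 + p)*(7 + r + p²))
(((-247704 + 221228) - 152692)/(113129 - 134094))/K(-477, 405) = (((-247704 + 221228) - 152692)/(113129 - 134094))/(-2912 - 416*(-477) - 416*405² + 405*(-477) + 405*(7 + 405²)) = ((-26476 - 152692)/(-20965))/(-2912 + 198432 - 416*164025 - 193185 + 405*(7 + 164025)) = (-179168*(-1/20965))/(-2912 + 198432 - 68234400 - 193185 + 405*164032) = 179168/(20965*(-2912 + 198432 - 68234400 - 193185 + 66432960)) = (179168/20965)/(-1799105) = (179168/20965)*(-1/1799105) = -16288/3428930575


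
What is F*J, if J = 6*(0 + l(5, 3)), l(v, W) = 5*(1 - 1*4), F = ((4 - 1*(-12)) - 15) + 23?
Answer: -2160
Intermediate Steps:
F = 24 (F = ((4 + 12) - 15) + 23 = (16 - 15) + 23 = 1 + 23 = 24)
l(v, W) = -15 (l(v, W) = 5*(1 - 4) = 5*(-3) = -15)
J = -90 (J = 6*(0 - 15) = 6*(-15) = -90)
F*J = 24*(-90) = -2160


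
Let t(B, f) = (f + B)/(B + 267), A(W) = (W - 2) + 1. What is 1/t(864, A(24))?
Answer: 1131/887 ≈ 1.2751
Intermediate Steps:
A(W) = -1 + W (A(W) = (-2 + W) + 1 = -1 + W)
t(B, f) = (B + f)/(267 + B)
1/t(864, A(24)) = 1/((864 + (-1 + 24))/(267 + 864)) = 1/((864 + 23)/1131) = 1/((1/1131)*887) = 1/(887/1131) = 1131/887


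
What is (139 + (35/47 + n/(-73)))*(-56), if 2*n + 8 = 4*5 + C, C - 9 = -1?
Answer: -26823664/3431 ≈ -7818.0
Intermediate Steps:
C = 8 (C = 9 - 1 = 8)
n = 10 (n = -4 + (4*5 + 8)/2 = -4 + (20 + 8)/2 = -4 + (½)*28 = -4 + 14 = 10)
(139 + (35/47 + n/(-73)))*(-56) = (139 + (35/47 + 10/(-73)))*(-56) = (139 + (35*(1/47) + 10*(-1/73)))*(-56) = (139 + (35/47 - 10/73))*(-56) = (139 + 2085/3431)*(-56) = (478994/3431)*(-56) = -26823664/3431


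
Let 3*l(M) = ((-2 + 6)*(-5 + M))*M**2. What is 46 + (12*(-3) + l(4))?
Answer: -34/3 ≈ -11.333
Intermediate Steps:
l(M) = M**2*(-20 + 4*M)/3 (l(M) = (((-2 + 6)*(-5 + M))*M**2)/3 = ((4*(-5 + M))*M**2)/3 = ((-20 + 4*M)*M**2)/3 = (M**2*(-20 + 4*M))/3 = M**2*(-20 + 4*M)/3)
46 + (12*(-3) + l(4)) = 46 + (12*(-3) + (4/3)*4**2*(-5 + 4)) = 46 + (-36 + (4/3)*16*(-1)) = 46 + (-36 - 64/3) = 46 - 172/3 = -34/3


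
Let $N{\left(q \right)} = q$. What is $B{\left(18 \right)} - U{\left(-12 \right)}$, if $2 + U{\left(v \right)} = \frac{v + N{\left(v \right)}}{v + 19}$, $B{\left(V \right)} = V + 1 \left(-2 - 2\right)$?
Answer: $\frac{136}{7} \approx 19.429$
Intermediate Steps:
$B{\left(V \right)} = -4 + V$ ($B{\left(V \right)} = V + 1 \left(-4\right) = V - 4 = -4 + V$)
$U{\left(v \right)} = -2 + \frac{2 v}{19 + v}$ ($U{\left(v \right)} = -2 + \frac{v + v}{v + 19} = -2 + \frac{2 v}{19 + v}$)
$B{\left(18 \right)} - U{\left(-12 \right)} = \left(-4 + 18\right) - - \frac{38}{19 - 12} = 14 - - \frac{38}{7} = 14 + \frac{38}{7} = \frac{136}{7}$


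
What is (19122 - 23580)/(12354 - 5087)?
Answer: -4458/7267 ≈ -0.61346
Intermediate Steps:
(19122 - 23580)/(12354 - 5087) = -4458/7267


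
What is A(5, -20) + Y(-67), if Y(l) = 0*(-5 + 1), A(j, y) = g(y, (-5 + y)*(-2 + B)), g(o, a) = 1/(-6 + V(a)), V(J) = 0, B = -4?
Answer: -⅙ ≈ -0.16667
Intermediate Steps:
g(o, a) = -⅙ (g(o, a) = 1/(-6 + 0) = 1/(-6) = -⅙)
A(j, y) = -⅙
Y(l) = 0 (Y(l) = 0*(-4) = 0)
A(5, -20) + Y(-67) = -⅙ + 0 = -⅙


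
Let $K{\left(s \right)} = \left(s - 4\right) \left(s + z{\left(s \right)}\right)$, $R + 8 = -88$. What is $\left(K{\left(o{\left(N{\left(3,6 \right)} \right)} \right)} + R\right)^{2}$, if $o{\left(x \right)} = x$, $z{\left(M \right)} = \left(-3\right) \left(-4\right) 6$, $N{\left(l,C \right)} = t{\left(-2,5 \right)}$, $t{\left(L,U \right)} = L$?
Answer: $266256$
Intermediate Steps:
$N{\left(l,C \right)} = -2$
$z{\left(M \right)} = 72$ ($z{\left(M \right)} = 12 \cdot 6 = 72$)
$R = -96$ ($R = -8 - 88 = -96$)
$K{\left(s \right)} = \left(-4 + s\right) \left(72 + s\right)$ ($K{\left(s \right)} = \left(s - 4\right) \left(s + 72\right) = \left(-4 + s\right) \left(72 + s\right)$)
$\left(K{\left(o{\left(N{\left(3,6 \right)} \right)} \right)} + R\right)^{2} = \left(\left(-288 + \left(-2\right)^{2} + 68 \left(-2\right)\right) - 96\right)^{2} = \left(\left(-288 + 4 - 136\right) - 96\right)^{2} = \left(-420 - 96\right)^{2} = \left(-516\right)^{2} = 266256$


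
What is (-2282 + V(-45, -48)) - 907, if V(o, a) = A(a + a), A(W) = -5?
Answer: -3194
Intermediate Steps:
V(o, a) = -5
(-2282 + V(-45, -48)) - 907 = (-2282 - 5) - 907 = -2287 - 907 = -3194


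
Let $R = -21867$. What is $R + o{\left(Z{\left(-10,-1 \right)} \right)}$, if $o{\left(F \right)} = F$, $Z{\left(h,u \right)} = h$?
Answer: $-21877$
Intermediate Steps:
$R + o{\left(Z{\left(-10,-1 \right)} \right)} = -21867 - 10 = -21877$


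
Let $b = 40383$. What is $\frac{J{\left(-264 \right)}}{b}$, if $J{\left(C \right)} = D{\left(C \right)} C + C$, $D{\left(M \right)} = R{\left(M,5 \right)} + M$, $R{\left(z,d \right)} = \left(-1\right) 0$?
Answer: $\frac{23144}{13461} \approx 1.7193$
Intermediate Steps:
$R{\left(z,d \right)} = 0$
$D{\left(M \right)} = M$ ($D{\left(M \right)} = 0 + M = M$)
$J{\left(C \right)} = C + C^{2}$ ($J{\left(C \right)} = C C + C = C^{2} + C = C + C^{2}$)
$\frac{J{\left(-264 \right)}}{b} = \frac{\left(-264\right) \left(1 - 264\right)}{40383} = \left(-264\right) \left(-263\right) \frac{1}{40383} = 69432 \cdot \frac{1}{40383} = \frac{23144}{13461}$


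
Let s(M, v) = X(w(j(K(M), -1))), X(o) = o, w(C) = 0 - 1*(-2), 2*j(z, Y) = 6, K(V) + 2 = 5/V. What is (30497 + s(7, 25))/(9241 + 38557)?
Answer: 30499/47798 ≈ 0.63808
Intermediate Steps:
K(V) = -2 + 5/V
j(z, Y) = 3 (j(z, Y) = (½)*6 = 3)
w(C) = 2 (w(C) = 0 + 2 = 2)
s(M, v) = 2
(30497 + s(7, 25))/(9241 + 38557) = (30497 + 2)/(9241 + 38557) = 30499/47798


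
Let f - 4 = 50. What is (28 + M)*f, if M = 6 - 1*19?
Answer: 810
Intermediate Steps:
M = -13 (M = 6 - 19 = -13)
f = 54 (f = 4 + 50 = 54)
(28 + M)*f = (28 - 13)*54 = 15*54 = 810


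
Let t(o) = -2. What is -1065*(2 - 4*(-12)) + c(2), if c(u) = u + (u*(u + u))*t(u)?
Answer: -53264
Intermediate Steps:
c(u) = u - 4*u² (c(u) = u + (u*(u + u))*(-2) = u + (u*(2*u))*(-2) = u + (2*u²)*(-2) = u - 4*u²)
-1065*(2 - 4*(-12)) + c(2) = -1065*(2 - 4*(-12)) + 2*(1 - 4*2) = -1065*(2 + 48) + 2*(1 - 8) = -1065*50 + 2*(-7) = -53250 - 14 = -53264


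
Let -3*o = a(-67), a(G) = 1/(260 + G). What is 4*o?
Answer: -4/579 ≈ -0.0069085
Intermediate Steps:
o = -1/579 (o = -1/(3*(260 - 67)) = -⅓/193 = -⅓*1/193 = -1/579 ≈ -0.0017271)
4*o = 4*(-1/579) = -4/579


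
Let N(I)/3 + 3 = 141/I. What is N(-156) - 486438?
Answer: -25295385/52 ≈ -4.8645e+5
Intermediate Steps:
N(I) = -9 + 423/I (N(I) = -9 + 3*(141/I) = -9 + 423/I)
N(-156) - 486438 = (-9 + 423/(-156)) - 486438 = (-9 + 423*(-1/156)) - 486438 = (-9 - 141/52) - 486438 = -609/52 - 486438 = -25295385/52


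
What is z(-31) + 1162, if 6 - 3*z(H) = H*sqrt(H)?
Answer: 1164 + 31*I*sqrt(31)/3 ≈ 1164.0 + 57.534*I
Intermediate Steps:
z(H) = 2 - H**(3/2)/3 (z(H) = 2 - H*sqrt(H)/3 = 2 - H**(3/2)/3)
z(-31) + 1162 = (2 - (-31)*I*sqrt(31)/3) + 1162 = (2 + 31*I*sqrt(31)/3) + 1162 = 1164 + 31*I*sqrt(31)/3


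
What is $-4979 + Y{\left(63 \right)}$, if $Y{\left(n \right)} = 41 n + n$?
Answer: $-2333$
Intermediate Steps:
$Y{\left(n \right)} = 42 n$
$-4979 + Y{\left(63 \right)} = -4979 + 42 \cdot 63 = -4979 + 2646 = -2333$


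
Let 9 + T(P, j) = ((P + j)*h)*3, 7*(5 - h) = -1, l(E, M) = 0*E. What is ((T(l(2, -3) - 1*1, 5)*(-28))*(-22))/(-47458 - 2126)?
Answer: -1353/2066 ≈ -0.65489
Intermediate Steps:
l(E, M) = 0
h = 36/7 (h = 5 - ⅐*(-1) = 5 + ⅐ = 36/7 ≈ 5.1429)
T(P, j) = -9 + 108*P/7 + 108*j/7 (T(P, j) = -9 + ((P + j)*(36/7))*3 = -9 + (36*P/7 + 36*j/7)*3 = -9 + (108*P/7 + 108*j/7) = -9 + 108*P/7 + 108*j/7)
((T(l(2, -3) - 1*1, 5)*(-28))*(-22))/(-47458 - 2126) = (((-9 + 108*(0 - 1*1)/7 + (108/7)*5)*(-28))*(-22))/(-47458 - 2126) = (((-9 + 108*(0 - 1)/7 + 540/7)*(-28))*(-22))/(-49584) = (((-9 + (108/7)*(-1) + 540/7)*(-28))*(-22))*(-1/49584) = (((-9 - 108/7 + 540/7)*(-28))*(-22))*(-1/49584) = (((369/7)*(-28))*(-22))*(-1/49584) = -1476*(-22)*(-1/49584) = 32472*(-1/49584) = -1353/2066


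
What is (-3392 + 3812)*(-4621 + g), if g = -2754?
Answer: -3097500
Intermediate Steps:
(-3392 + 3812)*(-4621 + g) = (-3392 + 3812)*(-4621 - 2754) = 420*(-7375) = -3097500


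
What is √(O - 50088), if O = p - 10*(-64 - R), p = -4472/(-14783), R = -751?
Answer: I*√12447369405686/14783 ≈ 238.66*I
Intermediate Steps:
p = 4472/14783 (p = -4472*(-1/14783) = 4472/14783 ≈ 0.30251)
O = -101554738/14783 (O = 4472/14783 - 10*(-64 - 1*(-751)) = 4472/14783 - 10*(-64 + 751) = 4472/14783 - 10*687 = 4472/14783 - 6870 = -101554738/14783 ≈ -6869.7)
√(O - 50088) = √(-101554738/14783 - 50088) = √(-842005642/14783) = I*√12447369405686/14783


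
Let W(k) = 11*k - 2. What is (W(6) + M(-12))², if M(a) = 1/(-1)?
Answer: 3969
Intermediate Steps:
M(a) = -1
W(k) = -2 + 11*k
(W(6) + M(-12))² = ((-2 + 11*6) - 1)² = ((-2 + 66) - 1)² = (64 - 1)² = 63² = 3969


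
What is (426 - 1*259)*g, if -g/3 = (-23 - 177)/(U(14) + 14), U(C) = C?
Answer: 25050/7 ≈ 3578.6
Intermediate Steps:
g = 150/7 (g = -3*(-23 - 177)/(14 + 14) = -(-600)/28 = -3*(-50/7) = 150/7 ≈ 21.429)
(426 - 1*259)*g = (426 - 1*259)*(150/7) = (426 - 259)*(150/7) = 167*(150/7) = 25050/7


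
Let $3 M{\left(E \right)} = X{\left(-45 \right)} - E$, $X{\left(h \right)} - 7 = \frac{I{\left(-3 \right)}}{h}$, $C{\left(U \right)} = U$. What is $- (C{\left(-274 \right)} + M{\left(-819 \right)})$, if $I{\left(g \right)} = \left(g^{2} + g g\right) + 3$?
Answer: $- \frac{53}{45} \approx -1.1778$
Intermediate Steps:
$I{\left(g \right)} = 3 + 2 g^{2}$ ($I{\left(g \right)} = \left(g^{2} + g^{2}\right) + 3 = 2 g^{2} + 3 = 3 + 2 g^{2}$)
$X{\left(h \right)} = 7 + \frac{21}{h}$ ($X{\left(h \right)} = 7 + \frac{3 + 2 \left(-3\right)^{2}}{h} = 7 + \frac{3 + 2 \cdot 9}{h} = 7 + \frac{3 + 18}{h} = 7 + \frac{21}{h}$)
$M{\left(E \right)} = \frac{98}{45} - \frac{E}{3}$ ($M{\left(E \right)} = \frac{\left(7 + \frac{21}{-45}\right) - E}{3} = \frac{\left(7 + 21 \left(- \frac{1}{45}\right)\right) - E}{3} = \frac{\left(7 - \frac{7}{15}\right) - E}{3} = \frac{\frac{98}{15} - E}{3} = \frac{98}{45} - \frac{E}{3}$)
$- (C{\left(-274 \right)} + M{\left(-819 \right)}) = - (-274 + \left(\frac{98}{45} - -273\right)) = - (-274 + \left(\frac{98}{45} + 273\right)) = - (-274 + \frac{12383}{45}) = \left(-1\right) \frac{53}{45} = - \frac{53}{45}$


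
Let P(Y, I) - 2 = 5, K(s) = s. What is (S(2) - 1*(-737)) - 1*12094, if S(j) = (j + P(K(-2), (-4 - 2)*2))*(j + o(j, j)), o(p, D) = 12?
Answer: -11231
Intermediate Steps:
P(Y, I) = 7 (P(Y, I) = 2 + 5 = 7)
S(j) = (7 + j)*(12 + j) (S(j) = (j + 7)*(j + 12) = (7 + j)*(12 + j))
(S(2) - 1*(-737)) - 1*12094 = ((84 + 2² + 19*2) - 1*(-737)) - 1*12094 = ((84 + 4 + 38) + 737) - 12094 = (126 + 737) - 12094 = 863 - 12094 = -11231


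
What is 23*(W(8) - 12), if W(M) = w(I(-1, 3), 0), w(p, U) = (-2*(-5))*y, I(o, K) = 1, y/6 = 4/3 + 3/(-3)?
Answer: 184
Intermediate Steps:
y = 2 (y = 6*(4/3 + 3/(-3)) = 6*(4*(1/3) + 3*(-1/3)) = 6*(4/3 - 1) = 6*(1/3) = 2)
w(p, U) = 20 (w(p, U) = -2*(-5)*2 = 10*2 = 20)
W(M) = 20
23*(W(8) - 12) = 23*(20 - 12) = 23*8 = 184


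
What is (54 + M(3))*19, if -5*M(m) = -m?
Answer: 5187/5 ≈ 1037.4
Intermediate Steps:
M(m) = m/5 (M(m) = -(-1)*m/5 = m/5)
(54 + M(3))*19 = (54 + (⅕)*3)*19 = (54 + ⅗)*19 = (273/5)*19 = 5187/5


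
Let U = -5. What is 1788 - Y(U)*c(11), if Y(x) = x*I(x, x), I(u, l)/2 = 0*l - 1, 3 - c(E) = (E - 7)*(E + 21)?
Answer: 3038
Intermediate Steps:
c(E) = 3 - (-7 + E)*(21 + E) (c(E) = 3 - (E - 7)*(E + 21) = 3 - (-7 + E)*(21 + E))
I(u, l) = -2 (I(u, l) = 2*(0*l - 1) = 2*(0 - 1) = 2*(-1) = -2)
Y(x) = -2*x (Y(x) = x*(-2) = -2*x)
1788 - Y(U)*c(11) = 1788 - (-2*(-5))*(150 - 1*11**2 - 14*11) = 1788 - 10*(150 - 1*121 - 154) = 1788 - 10*(150 - 121 - 154) = 1788 - 10*(-125) = 1788 - 1*(-1250) = 1788 + 1250 = 3038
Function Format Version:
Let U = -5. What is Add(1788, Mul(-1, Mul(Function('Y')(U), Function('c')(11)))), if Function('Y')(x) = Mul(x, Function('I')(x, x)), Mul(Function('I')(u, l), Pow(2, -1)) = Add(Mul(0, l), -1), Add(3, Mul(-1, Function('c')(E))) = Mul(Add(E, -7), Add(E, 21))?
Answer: 3038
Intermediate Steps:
Function('c')(E) = Add(3, Mul(-1, Add(-7, E), Add(21, E))) (Function('c')(E) = Add(3, Mul(-1, Mul(Add(E, -7), Add(E, 21)))) = Add(3, Mul(-1, Mul(Add(-7, E), Add(21, E)))) = Add(3, Mul(-1, Add(-7, E), Add(21, E))))
Function('I')(u, l) = -2 (Function('I')(u, l) = Mul(2, Add(Mul(0, l), -1)) = Mul(2, Add(0, -1)) = Mul(2, -1) = -2)
Function('Y')(x) = Mul(-2, x) (Function('Y')(x) = Mul(x, -2) = Mul(-2, x))
Add(1788, Mul(-1, Mul(Function('Y')(U), Function('c')(11)))) = Add(1788, Mul(-1, Mul(Mul(-2, -5), Add(150, Mul(-1, Pow(11, 2)), Mul(-14, 11))))) = Add(1788, Mul(-1, Mul(10, Add(150, Mul(-1, 121), -154)))) = Add(1788, Mul(-1, Mul(10, Add(150, -121, -154)))) = Add(1788, Mul(-1, Mul(10, -125))) = Add(1788, Mul(-1, -1250)) = Add(1788, 1250) = 3038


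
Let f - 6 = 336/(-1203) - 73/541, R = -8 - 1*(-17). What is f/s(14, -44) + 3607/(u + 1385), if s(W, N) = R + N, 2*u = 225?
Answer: 10229229799/4548168065 ≈ 2.2491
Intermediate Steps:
R = 9 (R = -8 + 17 = 9)
u = 225/2 (u = (1/2)*225 = 225/2 ≈ 112.50)
s(W, N) = 9 + N
f = 1211781/216941 (f = 6 + (336/(-1203) - 73/541) = 6 + (336*(-1/1203) - 73*1/541) = 6 + (-112/401 - 73/541) = 6 - 89865/216941 = 1211781/216941 ≈ 5.5858)
f/s(14, -44) + 3607/(u + 1385) = 1211781/(216941*(9 - 44)) + 3607/(225/2 + 1385) = (1211781/216941)/(-35) + 3607/(2995/2) = (1211781/216941)*(-1/35) + 3607*(2/2995) = -1211781/7592935 + 7214/2995 = 10229229799/4548168065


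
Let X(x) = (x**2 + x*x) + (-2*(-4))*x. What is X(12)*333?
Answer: 127872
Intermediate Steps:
X(x) = 2*x**2 + 8*x (X(x) = (x**2 + x**2) + 8*x = 2*x**2 + 8*x)
X(12)*333 = (2*12*(4 + 12))*333 = (2*12*16)*333 = 384*333 = 127872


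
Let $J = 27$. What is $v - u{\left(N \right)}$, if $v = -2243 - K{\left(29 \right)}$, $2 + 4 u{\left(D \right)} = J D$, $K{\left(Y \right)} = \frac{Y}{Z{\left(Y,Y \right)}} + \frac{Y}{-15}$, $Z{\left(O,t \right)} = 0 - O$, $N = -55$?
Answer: $- \frac{112099}{60} \approx -1868.3$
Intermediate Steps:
$Z{\left(O,t \right)} = - O$
$K{\left(Y \right)} = -1 - \frac{Y}{15}$ ($K{\left(Y \right)} = \frac{Y}{\left(-1\right) Y} + \frac{Y}{-15} = Y \left(- \frac{1}{Y}\right) + Y \left(- \frac{1}{15}\right) = -1 - \frac{Y}{15}$)
$u{\left(D \right)} = - \frac{1}{2} + \frac{27 D}{4}$
$v = - \frac{33601}{15}$ ($v = -2243 - \left(-1 - \frac{29}{15}\right) = -2243 - - \frac{44}{15} = -2243 + \frac{44}{15} = - \frac{33601}{15} \approx -2240.1$)
$v - u{\left(N \right)} = - \frac{33601}{15} - \left(- \frac{1}{2} + \frac{27}{4} \left(-55\right)\right) = - \frac{33601}{15} - \left(- \frac{1}{2} - \frac{1485}{4}\right) = - \frac{33601}{15} - - \frac{1487}{4} = - \frac{33601}{15} + \frac{1487}{4} = - \frac{112099}{60}$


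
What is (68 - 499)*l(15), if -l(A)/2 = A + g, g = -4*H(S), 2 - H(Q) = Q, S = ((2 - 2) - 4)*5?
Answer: -62926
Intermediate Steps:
S = -20 (S = (0 - 4)*5 = -4*5 = -20)
H(Q) = 2 - Q
g = -88 (g = -4*(2 - 1*(-20)) = -4*(2 + 20) = -4*22 = -88)
l(A) = 176 - 2*A (l(A) = -2*(A - 88) = -2*(-88 + A) = 176 - 2*A)
(68 - 499)*l(15) = (68 - 499)*(176 - 2*15) = -431*(176 - 30) = -431*146 = -62926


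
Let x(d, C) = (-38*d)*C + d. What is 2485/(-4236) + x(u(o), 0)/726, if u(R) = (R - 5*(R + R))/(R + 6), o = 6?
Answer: -151931/256278 ≈ -0.59284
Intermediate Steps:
u(R) = -9*R/(6 + R) (u(R) = (R - 10*R)/(6 + R) = (-9*R)/(6 + R) = -9*R/(6 + R))
x(d, C) = d - 38*C*d (x(d, C) = -38*C*d + d = d - 38*C*d)
2485/(-4236) + x(u(o), 0)/726 = 2485/(-4236) + ((-9*6/(6 + 6))*(1 - 38*0))/726 = 2485*(-1/4236) + ((-9*6/12)*(1 + 0))*(1/726) = -2485/4236 + (-9*6*1/12*1)*(1/726) = -2485/4236 - 9/2*1*(1/726) = -2485/4236 - 9/2*1/726 = -2485/4236 - 3/484 = -151931/256278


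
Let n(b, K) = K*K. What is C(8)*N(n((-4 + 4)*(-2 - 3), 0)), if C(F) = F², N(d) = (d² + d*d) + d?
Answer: 0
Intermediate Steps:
n(b, K) = K²
N(d) = d + 2*d² (N(d) = (d² + d²) + d = 2*d² + d = d + 2*d²)
C(8)*N(n((-4 + 4)*(-2 - 3), 0)) = 8²*(0²*(1 + 2*0²)) = 64*(0*(1 + 2*0)) = 64*(0*(1 + 0)) = 64*(0*1) = 64*0 = 0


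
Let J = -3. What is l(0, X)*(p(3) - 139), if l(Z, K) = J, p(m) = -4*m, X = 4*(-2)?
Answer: 453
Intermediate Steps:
X = -8
l(Z, K) = -3
l(0, X)*(p(3) - 139) = -3*(-4*3 - 139) = -3*(-12 - 139) = -3*(-151) = 453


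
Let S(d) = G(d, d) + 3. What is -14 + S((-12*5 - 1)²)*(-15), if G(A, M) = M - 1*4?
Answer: -55814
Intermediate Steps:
G(A, M) = -4 + M (G(A, M) = M - 4 = -4 + M)
S(d) = -1 + d (S(d) = (-4 + d) + 3 = -1 + d)
-14 + S((-12*5 - 1)²)*(-15) = -14 + (-1 + (-12*5 - 1)²)*(-15) = -14 + (-1 + (-4*15 - 1)²)*(-15) = -14 + (-1 + (-60 - 1)²)*(-15) = -14 + (-1 + (-61)²)*(-15) = -14 + (-1 + 3721)*(-15) = -14 + 3720*(-15) = -14 - 55800 = -55814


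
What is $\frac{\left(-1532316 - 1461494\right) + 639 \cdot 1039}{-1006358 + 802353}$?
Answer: $\frac{2329889}{204005} \approx 11.421$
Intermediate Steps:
$\frac{\left(-1532316 - 1461494\right) + 639 \cdot 1039}{-1006358 + 802353} = \frac{-2993810 + 663921}{-204005} = \left(-2329889\right) \left(- \frac{1}{204005}\right) = \frac{2329889}{204005}$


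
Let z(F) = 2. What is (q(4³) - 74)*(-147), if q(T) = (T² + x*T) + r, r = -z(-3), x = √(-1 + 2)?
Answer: -600348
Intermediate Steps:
x = 1 (x = √1 = 1)
r = -2 (r = -1*2 = -2)
q(T) = -2 + T + T² (q(T) = (T² + 1*T) - 2 = (T² + T) - 2 = (T + T²) - 2 = -2 + T + T²)
(q(4³) - 74)*(-147) = ((-2 + 4³ + (4³)²) - 74)*(-147) = ((-2 + 64 + 64²) - 74)*(-147) = ((-2 + 64 + 4096) - 74)*(-147) = (4158 - 74)*(-147) = 4084*(-147) = -600348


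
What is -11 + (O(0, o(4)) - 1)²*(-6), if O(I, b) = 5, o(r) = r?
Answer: -107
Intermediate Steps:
-11 + (O(0, o(4)) - 1)²*(-6) = -11 + (5 - 1)²*(-6) = -11 + 4²*(-6) = -11 + 16*(-6) = -11 - 96 = -107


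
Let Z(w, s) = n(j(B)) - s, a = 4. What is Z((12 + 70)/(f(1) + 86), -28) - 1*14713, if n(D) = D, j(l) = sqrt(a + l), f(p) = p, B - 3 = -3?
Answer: -14683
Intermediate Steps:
B = 0 (B = 3 - 3 = 0)
j(l) = sqrt(4 + l)
Z(w, s) = 2 - s (Z(w, s) = sqrt(4 + 0) - s = sqrt(4) - s = 2 - s)
Z((12 + 70)/(f(1) + 86), -28) - 1*14713 = (2 - 1*(-28)) - 1*14713 = (2 + 28) - 14713 = 30 - 14713 = -14683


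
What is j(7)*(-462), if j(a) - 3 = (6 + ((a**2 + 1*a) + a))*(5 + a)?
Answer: -383922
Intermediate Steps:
j(a) = 3 + (5 + a)*(6 + a**2 + 2*a) (j(a) = 3 + (6 + ((a**2 + 1*a) + a))*(5 + a) = 3 + (6 + ((a**2 + a) + a))*(5 + a) = 3 + (6 + ((a + a**2) + a))*(5 + a) = 3 + (6 + (a**2 + 2*a))*(5 + a) = 3 + (6 + a**2 + 2*a)*(5 + a) = 3 + (5 + a)*(6 + a**2 + 2*a))
j(7)*(-462) = (33 + 7**3 + 7*7**2 + 16*7)*(-462) = (33 + 343 + 7*49 + 112)*(-462) = (33 + 343 + 343 + 112)*(-462) = 831*(-462) = -383922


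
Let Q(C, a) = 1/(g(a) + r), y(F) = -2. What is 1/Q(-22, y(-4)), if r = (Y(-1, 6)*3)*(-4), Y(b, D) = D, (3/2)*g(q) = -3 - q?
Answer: -218/3 ≈ -72.667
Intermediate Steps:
g(q) = -2 - 2*q/3 (g(q) = 2*(-3 - q)/3 = -2 - 2*q/3)
r = -72 (r = (6*3)*(-4) = 18*(-4) = -72)
Q(C, a) = 1/(-74 - 2*a/3) (Q(C, a) = 1/((-2 - 2*a/3) - 72) = 1/(-74 - 2*a/3))
1/Q(-22, y(-4)) = 1/(-3/(222 + 2*(-2))) = 1/(-3/(222 - 4)) = 1/(-3/218) = -218/3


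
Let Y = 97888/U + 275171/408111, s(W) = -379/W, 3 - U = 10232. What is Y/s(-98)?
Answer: -3639175650082/1582161051801 ≈ -2.3001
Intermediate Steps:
U = -10229 (U = 3 - 1*10232 = 3 - 10232 = -10229)
Y = -37134445409/4174567419 (Y = 97888/(-10229) + 275171/408111 = 97888*(-1/10229) + 275171*(1/408111) = -97888/10229 + 275171/408111 = -37134445409/4174567419 ≈ -8.8954)
Y/s(-98) = -37134445409/(4174567419*((-379/(-98)))) = -37134445409/(4174567419*((-379*(-1/98)))) = -37134445409/(4174567419*379/98) = -37134445409/4174567419*98/379 = -3639175650082/1582161051801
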